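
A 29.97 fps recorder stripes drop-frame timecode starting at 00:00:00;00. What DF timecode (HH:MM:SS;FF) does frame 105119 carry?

Ten DF minutes hold 17982 frames, so frame 105119 lies in block 5 (frames 89910–107891) with 15209 frames into that block.
The block's first minute is 1800 frames and the rest 1798 each; 15209 frames reaches minute 8, so 5 × 18 + 8 × 2 = 106 labels have been skipped so far.
Adding those back, label number 105119 + 106 = 105225 at 30 labels/s is 3507 s + 15 f = 0 h 58 min 27 s frame 15, i.e. 00:58:27;15.

00:58:27;15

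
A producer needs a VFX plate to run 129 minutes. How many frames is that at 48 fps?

129 min = 7740 s.
Frames = 7740 × 48 = 371520.

371520 frames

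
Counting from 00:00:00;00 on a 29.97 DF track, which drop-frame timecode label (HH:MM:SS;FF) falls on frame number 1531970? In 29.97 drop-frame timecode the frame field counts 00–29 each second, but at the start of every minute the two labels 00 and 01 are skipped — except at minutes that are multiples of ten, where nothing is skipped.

Ten DF minutes hold 17982 frames, so frame 1531970 lies in block 85 (frames 1528470–1546451) with 3500 frames into that block.
The block's first minute is 1800 frames and the rest 1798 each; 3500 frames reaches minute 1, so 85 × 18 + 1 × 2 = 1532 labels have been skipped so far.
Adding those back, label number 1531970 + 1532 = 1533502 at 30 labels/s is 51116 s + 22 f = 14 h 11 min 56 s frame 22, i.e. 14:11:56;22.

14:11:56;22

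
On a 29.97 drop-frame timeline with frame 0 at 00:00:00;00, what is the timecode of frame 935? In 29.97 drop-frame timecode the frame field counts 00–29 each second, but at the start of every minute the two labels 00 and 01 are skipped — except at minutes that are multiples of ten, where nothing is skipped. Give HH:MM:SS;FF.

Ten DF minutes hold 17982 frames, so frame 935 lies in block 0 (frames 0–17981) with 935 frames into that block.
The block's first minute is 1800 frames and the rest 1798 each; 935 frames reaches minute 0, so 0 × 18 + 0 × 2 = 0 labels have been skipped so far.
Adding those back, label number 935 + 0 = 935 at 30 labels/s is 31 s + 5 f = 0 h 0 min 31 s frame 5, i.e. 00:00:31;05.

00:00:31;05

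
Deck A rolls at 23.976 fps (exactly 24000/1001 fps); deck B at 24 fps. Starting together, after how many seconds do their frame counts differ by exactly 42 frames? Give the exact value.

The gap grows by |24 − 24000/1001| = 24/1001 frames per second.
Time for a 42-frame gap: 42 ÷ (24/1001) = 1751.75 s.

1751.75 seconds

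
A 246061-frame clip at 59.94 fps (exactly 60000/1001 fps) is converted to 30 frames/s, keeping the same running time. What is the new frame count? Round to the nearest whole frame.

123154 frames

Frames at target rate = 246061 × (30) / (60000/1001) = 246307061/2000 ≈ 123153.530.
Nearest whole frame: 123154.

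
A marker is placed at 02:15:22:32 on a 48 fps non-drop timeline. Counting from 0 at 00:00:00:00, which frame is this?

389888

Total seconds to the label: (2 × 3600 + 15 × 60 + 22) = 8122.
Frame index = 8122 × 48 + 32 = 389888.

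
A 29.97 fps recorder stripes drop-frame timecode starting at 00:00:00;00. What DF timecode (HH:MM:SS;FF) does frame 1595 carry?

00:00:53;05

Ten DF minutes hold 17982 frames, so frame 1595 lies in block 0 (frames 0–17981) with 1595 frames into that block.
The block's first minute is 1800 frames and the rest 1798 each; 1595 frames reaches minute 0, so 0 × 18 + 0 × 2 = 0 labels have been skipped so far.
Adding those back, label number 1595 + 0 = 1595 at 30 labels/s is 53 s + 5 f = 0 h 0 min 53 s frame 5, i.e. 00:00:53;05.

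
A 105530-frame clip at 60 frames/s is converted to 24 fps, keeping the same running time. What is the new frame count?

Target frames = source frames × (target rate / source rate) = 105530 × (24)/(60) = 105530 × 2/5 = 42212.

42212 frames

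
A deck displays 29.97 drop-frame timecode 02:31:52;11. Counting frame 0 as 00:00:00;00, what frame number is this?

273099

As if non-drop at 30 labels/s: (2 × 3600 + 31 × 60 + 52) × 30 + 11 = 273371.
Minute boundaries passed: 151; those not divisible by 10: 151 − 15 = 136; dropped labels = 2 × 136 = 272.
Actual frame index = 273371 − 272 = 273099.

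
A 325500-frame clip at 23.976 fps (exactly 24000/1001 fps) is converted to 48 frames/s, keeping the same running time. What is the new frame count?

651651 frames

Target frames = source frames × (target rate / source rate) = 325500 × (48)/(24000/1001) = 325500 × 1001/500 = 651651.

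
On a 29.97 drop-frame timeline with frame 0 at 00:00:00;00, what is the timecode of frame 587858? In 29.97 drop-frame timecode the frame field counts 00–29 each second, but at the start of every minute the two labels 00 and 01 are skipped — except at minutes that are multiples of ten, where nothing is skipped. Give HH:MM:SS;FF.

05:26:54;26

Each 10-minute DF block holds 10 × 60 × 30 − 9 × 2 = 17982 frames. 587858 ÷ 17982 → 32 full blocks, remainder 12434.
Within the partial block the first minute is 1800 frames and each further minute 1798, so 6 further minute boundaries passed. Total skipped labels = 18 × 32 + 2 × 6 = 588.
Non-drop label index = 587858 + 588 = 588446; at 30 labels/s that is 05:26:54:26, i.e. DF 05:26:54;26.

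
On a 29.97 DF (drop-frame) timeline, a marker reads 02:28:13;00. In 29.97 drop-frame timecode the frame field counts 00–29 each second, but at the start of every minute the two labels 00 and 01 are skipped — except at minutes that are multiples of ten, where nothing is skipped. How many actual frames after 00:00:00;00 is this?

Complete 10-minute blocks: 14, each 17982 frames → 251748.
Remaining 8 whole minutes in the current block: 1800 + 7 × 1798 = 14386 frames.
Within the current minute: 13 × 30 + 0 − 2 = 388 (labels ;00/;01 skipped at this minute). Total = 251748 + 14386 + 388 = 266522.

266522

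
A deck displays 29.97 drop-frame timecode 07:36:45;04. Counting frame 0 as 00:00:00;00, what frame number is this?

821332

Complete 10-minute blocks: 45, each 17982 frames → 809190.
Remaining 6 whole minutes in the current block: 1800 + 5 × 1798 = 10790 frames.
Within the current minute: 45 × 30 + 4 − 2 = 1352 (labels ;00/;01 skipped at this minute). Total = 809190 + 10790 + 1352 = 821332.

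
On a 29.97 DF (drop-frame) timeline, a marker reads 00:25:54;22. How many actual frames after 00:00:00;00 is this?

46596

Complete 10-minute blocks: 2, each 17982 frames → 35964.
Remaining 5 whole minutes in the current block: 1800 + 4 × 1798 = 8992 frames.
Within the current minute: 54 × 30 + 22 − 2 = 1640 (labels ;00/;01 skipped at this minute). Total = 35964 + 8992 + 1640 = 46596.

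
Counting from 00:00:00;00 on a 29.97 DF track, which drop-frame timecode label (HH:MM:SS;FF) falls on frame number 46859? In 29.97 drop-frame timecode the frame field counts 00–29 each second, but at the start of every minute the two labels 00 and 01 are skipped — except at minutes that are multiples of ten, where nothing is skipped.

Each 10-minute DF block holds 10 × 60 × 30 − 9 × 2 = 17982 frames. 46859 ÷ 17982 → 2 full blocks, remainder 10895.
Within the partial block the first minute is 1800 frames and each further minute 1798, so 6 further minute boundaries passed. Total skipped labels = 18 × 2 + 2 × 6 = 48.
Non-drop label index = 46859 + 48 = 46907; at 30 labels/s that is 00:26:03:17, i.e. DF 00:26:03;17.

00:26:03;17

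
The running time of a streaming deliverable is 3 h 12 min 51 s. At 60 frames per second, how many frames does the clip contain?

3 h 12 min 51 s = 11571 s.
Frames = 11571 × 60 = 694260.

694260 frames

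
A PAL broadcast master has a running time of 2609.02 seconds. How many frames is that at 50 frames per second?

130451 frames

Frames = 2609.02 × 50 = 130451.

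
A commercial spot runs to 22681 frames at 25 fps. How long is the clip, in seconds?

907.24 seconds

Running time = 22681 / (25) = 907.24 s.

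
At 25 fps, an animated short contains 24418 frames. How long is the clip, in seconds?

Running time = 24418 / (25) = 976.72 s.

976.72 seconds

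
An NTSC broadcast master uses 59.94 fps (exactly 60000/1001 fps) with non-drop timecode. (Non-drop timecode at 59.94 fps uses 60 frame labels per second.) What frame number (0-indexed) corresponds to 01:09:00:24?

248424

Total seconds to the label: (1 × 3600 + 9 × 60 + 0) = 4140.
Frame index = 4140 × 60 + 24 = 248424.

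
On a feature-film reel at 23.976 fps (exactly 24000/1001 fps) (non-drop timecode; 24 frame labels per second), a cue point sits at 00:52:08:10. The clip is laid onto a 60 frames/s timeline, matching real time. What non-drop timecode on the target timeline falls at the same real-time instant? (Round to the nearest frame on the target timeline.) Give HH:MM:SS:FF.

Source frame index: (0×3600 + 52×60 + 8) × 24 + 10 = 75082.
Real time: 75082 / (24000/1001) = 37578541/12000 s.
Target frame: (37578541/12000) × (60) = 37578541/200 ≈ 187892.705 → 187893.
At 60 labels/s: frame 187893 → 00:52:11:33.

00:52:11:33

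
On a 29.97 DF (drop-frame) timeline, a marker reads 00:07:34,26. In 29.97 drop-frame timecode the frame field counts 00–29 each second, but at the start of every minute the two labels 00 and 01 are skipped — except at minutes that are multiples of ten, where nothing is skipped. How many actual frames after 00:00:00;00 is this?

As if non-drop at 30 labels/s: (0 × 3600 + 7 × 60 + 34) × 30 + 26 = 13646.
Minute boundaries passed: 7; those not divisible by 10: 7 − 0 = 7; dropped labels = 2 × 7 = 14.
Actual frame index = 13646 − 14 = 13632.

13632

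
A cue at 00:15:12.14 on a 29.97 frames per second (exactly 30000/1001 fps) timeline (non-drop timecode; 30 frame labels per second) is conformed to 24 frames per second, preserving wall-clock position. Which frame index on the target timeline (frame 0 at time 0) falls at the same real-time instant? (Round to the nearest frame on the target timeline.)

Source frame index: (0×3600 + 15×60 + 12) × 30 + 14 = 27374.
Real time: 27374 / (30000/1001) = 13700687/15000 s.
Target frame: (13700687/15000) × (24) = 13700687/625 ≈ 21921.099 → 21921.

frame 21921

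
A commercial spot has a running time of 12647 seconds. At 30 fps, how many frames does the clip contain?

379410 frames

Frames = 12647 × 30 = 379410.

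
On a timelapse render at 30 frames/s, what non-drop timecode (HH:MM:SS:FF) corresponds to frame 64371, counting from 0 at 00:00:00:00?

64371 ÷ 30 = 2145 full seconds, remainder 21 frames.
2145 s = 0 h 35 min 45 s.
Timecode: 00:35:45:21.

00:35:45:21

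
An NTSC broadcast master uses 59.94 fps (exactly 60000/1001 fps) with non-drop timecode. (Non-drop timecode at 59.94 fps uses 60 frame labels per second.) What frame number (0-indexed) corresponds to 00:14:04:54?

50694

Total seconds to the label: (0 × 3600 + 14 × 60 + 4) = 844.
Frame index = 844 × 60 + 54 = 50694.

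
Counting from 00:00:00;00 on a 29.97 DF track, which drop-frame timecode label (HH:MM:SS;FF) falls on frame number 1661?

Ten DF minutes hold 17982 frames, so frame 1661 lies in block 0 (frames 0–17981) with 1661 frames into that block.
The block's first minute is 1800 frames and the rest 1798 each; 1661 frames reaches minute 0, so 0 × 18 + 0 × 2 = 0 labels have been skipped so far.
Adding those back, label number 1661 + 0 = 1661 at 30 labels/s is 55 s + 11 f = 0 h 0 min 55 s frame 11, i.e. 00:00:55;11.

00:00:55;11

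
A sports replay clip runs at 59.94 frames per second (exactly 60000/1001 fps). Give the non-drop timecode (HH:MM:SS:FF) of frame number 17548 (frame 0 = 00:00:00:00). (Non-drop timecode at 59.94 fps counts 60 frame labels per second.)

00:04:52:28

17548 ÷ 60 = 292 full seconds, remainder 28 frames.
292 s = 0 h 4 min 52 s.
Timecode: 00:04:52:28.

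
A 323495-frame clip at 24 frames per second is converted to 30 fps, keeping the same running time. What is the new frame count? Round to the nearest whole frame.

404369 frames

Frames at target rate = 323495 × (30) / (24) = 1617475/4 ≈ 404368.750.
Nearest whole frame: 404369.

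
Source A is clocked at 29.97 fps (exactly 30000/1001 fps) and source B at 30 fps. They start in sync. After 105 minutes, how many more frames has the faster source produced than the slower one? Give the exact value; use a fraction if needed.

27000/143 frames

105 min = 6300 s.
A emits 30000/1001 × 6300 = 27000000/143 frames; B emits 30 × 6300 = 189000.
Difference = 27000/143 frames (≈ 188.8112); B is ahead of A.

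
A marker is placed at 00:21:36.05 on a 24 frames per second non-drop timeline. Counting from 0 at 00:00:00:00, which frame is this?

frame 31109

Total seconds to the label: (0 × 3600 + 21 × 60 + 36) = 1296.
Frame index = 1296 × 24 + 5 = 31109.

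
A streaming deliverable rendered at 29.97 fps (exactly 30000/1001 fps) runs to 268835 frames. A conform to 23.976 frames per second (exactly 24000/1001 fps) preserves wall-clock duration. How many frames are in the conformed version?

215068 frames

Target frames = source frames × (target rate / source rate) = 268835 × (24000/1001)/(30000/1001) = 268835 × 4/5 = 215068.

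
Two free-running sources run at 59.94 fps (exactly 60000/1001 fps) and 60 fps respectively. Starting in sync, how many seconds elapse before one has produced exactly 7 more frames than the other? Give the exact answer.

The gap grows by |60 − 60000/1001| = 60/1001 frames per second.
Time for a 7-frame gap: 7 ÷ (60/1001) = 7007/60 s.

7007/60 seconds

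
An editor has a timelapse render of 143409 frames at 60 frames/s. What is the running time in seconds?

Running time = 143409 / (60) = 2390.15 s.

2390.15 seconds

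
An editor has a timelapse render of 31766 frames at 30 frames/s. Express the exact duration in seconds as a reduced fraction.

15883/15 seconds

Running time = 31766 ÷ (30) = 31766 × 1/30 = 15883/15 s.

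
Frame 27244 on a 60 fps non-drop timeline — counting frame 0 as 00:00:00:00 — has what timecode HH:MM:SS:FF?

00:07:34:04

27244 ÷ 60 = 454 full seconds, remainder 4 frames.
454 s = 0 h 7 min 34 s.
Timecode: 00:07:34:04.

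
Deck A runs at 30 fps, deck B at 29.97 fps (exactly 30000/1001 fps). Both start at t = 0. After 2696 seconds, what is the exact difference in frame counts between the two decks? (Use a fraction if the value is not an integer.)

80880/1001 frames

A emits 30 × 2696 = 80880 frames; B emits 30000/1001 × 2696 = 80880000/1001.
Difference = 80880/1001 frames (≈ 80.7992); B is behind A.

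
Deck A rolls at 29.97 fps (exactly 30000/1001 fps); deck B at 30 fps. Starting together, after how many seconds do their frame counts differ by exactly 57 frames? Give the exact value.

The gap grows by |30 − 30000/1001| = 30/1001 frames per second.
Time for a 57-frame gap: 57 ÷ (30/1001) = 1901.9 s.

1901.9 seconds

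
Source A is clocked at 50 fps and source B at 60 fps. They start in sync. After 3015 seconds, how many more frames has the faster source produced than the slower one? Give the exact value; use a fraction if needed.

A emits 50 × 3015 = 150750 frames; B emits 60 × 3015 = 180900.
Difference = 30150 frames; B is ahead of A.

30150 frames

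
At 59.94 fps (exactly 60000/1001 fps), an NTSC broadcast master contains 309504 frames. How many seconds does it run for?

5163.5584 seconds

Running time = 309504 / (60000/1001) = 5163.5584 s.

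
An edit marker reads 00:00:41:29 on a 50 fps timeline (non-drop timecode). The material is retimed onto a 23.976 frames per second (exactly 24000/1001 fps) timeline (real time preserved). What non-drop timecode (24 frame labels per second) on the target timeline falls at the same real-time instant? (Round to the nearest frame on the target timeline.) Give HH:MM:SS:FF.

00:00:41:13

Source frame index: (0×3600 + 0×60 + 41) × 50 + 29 = 2079.
Real time: 2079 / (50) = 2079/50 s.
Target frame: (2079/50) × (24000/1001) = 12960/13 ≈ 996.923 → 997.
At 24 labels/s: frame 997 → 00:00:41:13.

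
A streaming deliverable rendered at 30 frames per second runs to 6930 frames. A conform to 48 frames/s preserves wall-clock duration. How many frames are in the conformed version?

Target frames = source frames × (target rate / source rate) = 6930 × (48)/(30) = 6930 × 8/5 = 11088.

11088 frames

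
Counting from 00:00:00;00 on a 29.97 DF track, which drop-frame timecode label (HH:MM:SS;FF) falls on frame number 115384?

Each 10-minute DF block holds 10 × 60 × 30 − 9 × 2 = 17982 frames. 115384 ÷ 17982 → 6 full blocks, remainder 7492.
Within the partial block the first minute is 1800 frames and each further minute 1798, so 4 further minute boundaries passed. Total skipped labels = 18 × 6 + 2 × 4 = 116.
Non-drop label index = 115384 + 116 = 115500; at 30 labels/s that is 01:04:10:00, i.e. DF 01:04:10;00.

01:04:10;00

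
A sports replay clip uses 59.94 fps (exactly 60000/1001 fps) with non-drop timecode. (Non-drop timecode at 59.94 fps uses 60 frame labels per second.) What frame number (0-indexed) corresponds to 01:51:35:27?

Total seconds to the label: (1 × 3600 + 51 × 60 + 35) = 6695.
Frame index = 6695 × 60 + 27 = 401727.

401727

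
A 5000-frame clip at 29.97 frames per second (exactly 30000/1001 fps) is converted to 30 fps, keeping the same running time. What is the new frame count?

Target frames = source frames × (target rate / source rate) = 5000 × (30)/(30000/1001) = 5000 × 1001/1000 = 5005.

5005 frames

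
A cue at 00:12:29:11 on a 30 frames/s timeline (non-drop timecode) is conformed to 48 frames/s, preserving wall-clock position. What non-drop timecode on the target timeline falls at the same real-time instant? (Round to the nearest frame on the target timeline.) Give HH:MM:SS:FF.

00:12:29:18

Source frame index: (0×3600 + 12×60 + 29) × 30 + 11 = 22481.
Real time: 22481 / (30) = 22481/30 s.
Target frame: (22481/30) × (48) = 179848/5 ≈ 35969.600 → 35970.
At 48 labels/s: frame 35970 → 00:12:29:18.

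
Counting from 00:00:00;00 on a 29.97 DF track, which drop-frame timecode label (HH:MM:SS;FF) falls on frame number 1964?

00:01:05;16

Each 10-minute DF block holds 10 × 60 × 30 − 9 × 2 = 17982 frames. 1964 ÷ 17982 → 0 full blocks, remainder 1964.
Within the partial block the first minute is 1800 frames and each further minute 1798, so 1 further minute boundary passed. Total skipped labels = 18 × 0 + 2 × 1 = 2.
Non-drop label index = 1964 + 2 = 1966; at 30 labels/s that is 00:01:05:16, i.e. DF 00:01:05;16.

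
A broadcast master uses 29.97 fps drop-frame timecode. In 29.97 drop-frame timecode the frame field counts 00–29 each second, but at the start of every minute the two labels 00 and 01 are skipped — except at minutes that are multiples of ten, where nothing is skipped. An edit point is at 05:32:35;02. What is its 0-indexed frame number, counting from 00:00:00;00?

Complete 10-minute blocks: 33, each 17982 frames → 593406.
Remaining 2 whole minutes in the current block: 1800 + 1 × 1798 = 3598 frames.
Within the current minute: 35 × 30 + 2 − 2 = 1050 (labels ;00/;01 skipped at this minute). Total = 593406 + 3598 + 1050 = 598054.

598054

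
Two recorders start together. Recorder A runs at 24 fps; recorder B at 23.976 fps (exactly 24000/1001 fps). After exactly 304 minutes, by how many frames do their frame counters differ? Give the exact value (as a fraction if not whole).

437760/1001 frames

304 min = 18240 s.
A emits 24 × 18240 = 437760 frames; B emits 24000/1001 × 18240 = 437760000/1001.
Difference = 437760/1001 frames (≈ 437.3227); B is behind A.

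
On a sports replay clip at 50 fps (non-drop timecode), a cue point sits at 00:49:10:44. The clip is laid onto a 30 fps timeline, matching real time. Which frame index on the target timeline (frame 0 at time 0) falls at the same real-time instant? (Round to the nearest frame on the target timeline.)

frame 88526

Source frame index: (0×3600 + 49×60 + 10) × 50 + 44 = 147544.
Real time: 147544 / (50) = 73772/25 s.
Target frame: (73772/25) × (30) = 442632/5 ≈ 88526.400 → 88526.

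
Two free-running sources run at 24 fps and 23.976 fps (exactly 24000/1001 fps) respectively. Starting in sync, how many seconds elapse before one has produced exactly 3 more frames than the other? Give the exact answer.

125.125 seconds

The gap grows by |24000/1001 − 24| = 24/1001 frames per second.
Time for a 3-frame gap: 3 ÷ (24/1001) = 125.125 s.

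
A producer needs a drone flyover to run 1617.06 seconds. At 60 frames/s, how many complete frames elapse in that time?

Frames = 1617.06 × 60 = 485118/5 ≈ 97023.6000.
Complete frames: 97023.

97023 frames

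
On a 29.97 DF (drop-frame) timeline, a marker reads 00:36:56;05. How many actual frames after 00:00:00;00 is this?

Complete 10-minute blocks: 3, each 17982 frames → 53946.
Remaining 6 whole minutes in the current block: 1800 + 5 × 1798 = 10790 frames.
Within the current minute: 56 × 30 + 5 − 2 = 1683 (labels ;00/;01 skipped at this minute). Total = 53946 + 10790 + 1683 = 66419.

66419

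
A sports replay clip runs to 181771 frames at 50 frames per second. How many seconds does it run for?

3635.42 seconds

Running time = 181771 / (50) = 3635.42 s.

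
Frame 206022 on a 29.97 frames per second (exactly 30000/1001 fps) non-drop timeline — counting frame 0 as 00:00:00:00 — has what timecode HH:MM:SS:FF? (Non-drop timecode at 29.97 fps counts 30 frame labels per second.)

01:54:27:12

206022 ÷ 30 = 6867 full seconds, remainder 12 frames.
6867 s = 1 h 54 min 27 s.
Timecode: 01:54:27:12.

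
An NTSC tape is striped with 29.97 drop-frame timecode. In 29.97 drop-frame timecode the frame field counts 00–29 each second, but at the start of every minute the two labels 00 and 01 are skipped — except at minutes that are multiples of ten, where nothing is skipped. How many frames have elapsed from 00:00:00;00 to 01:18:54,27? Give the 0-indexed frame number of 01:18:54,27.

141905

As if non-drop at 30 labels/s: (1 × 3600 + 18 × 60 + 54) × 30 + 27 = 142047.
Minute boundaries passed: 78; those not divisible by 10: 78 − 7 = 71; dropped labels = 2 × 71 = 142.
Actual frame index = 142047 − 142 = 141905.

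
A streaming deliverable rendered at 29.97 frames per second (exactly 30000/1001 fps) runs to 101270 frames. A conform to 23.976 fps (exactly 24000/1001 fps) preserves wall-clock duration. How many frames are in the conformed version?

81016 frames

Target frames = source frames × (target rate / source rate) = 101270 × (24000/1001)/(30000/1001) = 101270 × 4/5 = 81016.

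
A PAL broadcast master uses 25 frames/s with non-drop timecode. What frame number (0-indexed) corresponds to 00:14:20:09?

Total seconds to the label: (0 × 3600 + 14 × 60 + 20) = 860.
Frame index = 860 × 25 + 9 = 21509.

21509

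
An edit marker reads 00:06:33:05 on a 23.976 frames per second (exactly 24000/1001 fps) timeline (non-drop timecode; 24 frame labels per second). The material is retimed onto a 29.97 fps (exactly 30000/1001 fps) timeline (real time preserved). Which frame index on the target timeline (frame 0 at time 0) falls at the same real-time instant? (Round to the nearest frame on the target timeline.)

frame 11796

Source frame index: (0×3600 + 6×60 + 33) × 24 + 5 = 9437.
Real time: 9437 / (24000/1001) = 9446437/24000 s.
Target frame: (9446437/24000) × (30000/1001) = 47185/4 ≈ 11796.250 → 11796.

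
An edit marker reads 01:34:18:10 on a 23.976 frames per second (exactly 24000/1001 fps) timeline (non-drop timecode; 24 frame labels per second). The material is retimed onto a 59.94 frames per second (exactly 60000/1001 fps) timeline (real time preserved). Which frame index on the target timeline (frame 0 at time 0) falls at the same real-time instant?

Source frame index: (1×3600 + 34×60 + 18) × 24 + 10 = 135802.
Real time: 135802 / (24000/1001) = 67968901/12000 s.
Target frame: (67968901/12000) × (60000/1001) = 339505.

frame 339505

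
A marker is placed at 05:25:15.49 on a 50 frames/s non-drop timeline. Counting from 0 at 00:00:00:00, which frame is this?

frame 975799

Total seconds to the label: (5 × 3600 + 25 × 60 + 15) = 19515.
Frame index = 19515 × 50 + 49 = 975799.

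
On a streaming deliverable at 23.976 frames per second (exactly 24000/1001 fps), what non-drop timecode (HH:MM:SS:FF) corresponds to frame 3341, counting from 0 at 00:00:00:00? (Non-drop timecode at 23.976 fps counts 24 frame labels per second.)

00:02:19:05

3341 ÷ 24 = 139 full seconds, remainder 5 frames.
139 s = 0 h 2 min 19 s.
Timecode: 00:02:19:05.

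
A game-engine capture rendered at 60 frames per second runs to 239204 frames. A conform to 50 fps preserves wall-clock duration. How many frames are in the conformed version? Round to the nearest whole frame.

Frames at target rate = 239204 × (50) / (60) = 598010/3 ≈ 199336.667.
Nearest whole frame: 199337.

199337 frames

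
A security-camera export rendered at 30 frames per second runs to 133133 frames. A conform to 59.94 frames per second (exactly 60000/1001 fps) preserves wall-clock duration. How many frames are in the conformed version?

266000 frames

Target frames = source frames × (target rate / source rate) = 133133 × (60000/1001)/(30) = 133133 × 2000/1001 = 266000.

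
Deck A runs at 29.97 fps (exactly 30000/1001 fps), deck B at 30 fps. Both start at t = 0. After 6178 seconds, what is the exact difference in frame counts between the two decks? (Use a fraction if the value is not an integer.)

185340/1001 frames

A emits 30000/1001 × 6178 = 185340000/1001 frames; B emits 30 × 6178 = 185340.
Difference = 185340/1001 frames (≈ 185.1548); B is ahead of A.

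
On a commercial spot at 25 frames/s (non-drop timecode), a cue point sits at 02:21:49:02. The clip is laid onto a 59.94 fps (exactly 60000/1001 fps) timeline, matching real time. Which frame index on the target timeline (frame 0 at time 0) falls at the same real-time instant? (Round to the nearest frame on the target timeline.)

Source frame index: (2×3600 + 21×60 + 49) × 25 + 2 = 212727.
Real time: 212727 / (25) = 212727/25 s.
Target frame: (212727/25) × (60000/1001) = 510544800/1001 ≈ 510034.765 → 510035.

frame 510035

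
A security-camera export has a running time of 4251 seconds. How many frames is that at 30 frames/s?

127530 frames

Frames = 4251 × 30 = 127530.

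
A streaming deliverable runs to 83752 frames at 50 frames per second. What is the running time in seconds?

Running time = 83752 / (50) = 1675.04 s.

1675.04 seconds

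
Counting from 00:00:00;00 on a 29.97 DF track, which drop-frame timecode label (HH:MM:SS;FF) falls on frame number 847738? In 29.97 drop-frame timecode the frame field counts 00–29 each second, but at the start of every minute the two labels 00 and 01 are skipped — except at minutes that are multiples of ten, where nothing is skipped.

07:51:26;06

Ten DF minutes hold 17982 frames, so frame 847738 lies in block 47 (frames 845154–863135) with 2584 frames into that block.
The block's first minute is 1800 frames and the rest 1798 each; 2584 frames reaches minute 1, so 47 × 18 + 1 × 2 = 848 labels have been skipped so far.
Adding those back, label number 847738 + 848 = 848586 at 30 labels/s is 28286 s + 6 f = 7 h 51 min 26 s frame 6, i.e. 07:51:26;06.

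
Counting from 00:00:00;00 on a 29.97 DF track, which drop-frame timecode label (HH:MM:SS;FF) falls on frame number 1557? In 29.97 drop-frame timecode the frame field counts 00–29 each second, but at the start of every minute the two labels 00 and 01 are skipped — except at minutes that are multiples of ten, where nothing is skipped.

00:00:51;27

Each 10-minute DF block holds 10 × 60 × 30 − 9 × 2 = 17982 frames. 1557 ÷ 17982 → 0 full blocks, remainder 1557.
Within the partial block the first minute is 1800 frames and each further minute 1798, so 0 further minute boundaries passed. Total skipped labels = 18 × 0 + 2 × 0 = 0.
Non-drop label index = 1557 + 0 = 1557; at 30 labels/s that is 00:00:51:27, i.e. DF 00:00:51;27.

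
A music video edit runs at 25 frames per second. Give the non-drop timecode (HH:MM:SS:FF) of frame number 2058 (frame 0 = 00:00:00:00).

00:01:22:08

2058 ÷ 25 = 82 full seconds, remainder 8 frames.
82 s = 0 h 1 min 22 s.
Timecode: 00:01:22:08.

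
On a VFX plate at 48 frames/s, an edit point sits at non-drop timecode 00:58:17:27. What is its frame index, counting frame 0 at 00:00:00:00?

167883

Total seconds to the label: (0 × 3600 + 58 × 60 + 17) = 3497.
Frame index = 3497 × 48 + 27 = 167883.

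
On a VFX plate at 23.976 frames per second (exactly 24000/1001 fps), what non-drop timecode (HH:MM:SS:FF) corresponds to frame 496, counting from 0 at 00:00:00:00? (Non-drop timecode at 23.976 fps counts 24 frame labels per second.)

00:00:20:16

496 ÷ 24 = 20 full seconds, remainder 16 frames.
20 s = 0 h 0 min 20 s.
Timecode: 00:00:20:16.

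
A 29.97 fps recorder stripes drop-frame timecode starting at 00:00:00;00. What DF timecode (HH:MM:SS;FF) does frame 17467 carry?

00:09:42;25

Ten DF minutes hold 17982 frames, so frame 17467 lies in block 0 (frames 0–17981) with 17467 frames into that block.
The block's first minute is 1800 frames and the rest 1798 each; 17467 frames reaches minute 9, so 0 × 18 + 9 × 2 = 18 labels have been skipped so far.
Adding those back, label number 17467 + 18 = 17485 at 30 labels/s is 582 s + 25 f = 0 h 9 min 42 s frame 25, i.e. 00:09:42;25.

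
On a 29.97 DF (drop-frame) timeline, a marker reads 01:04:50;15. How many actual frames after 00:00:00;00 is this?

As if non-drop at 30 labels/s: (1 × 3600 + 4 × 60 + 50) × 30 + 15 = 116715.
Minute boundaries passed: 64; those not divisible by 10: 64 − 6 = 58; dropped labels = 2 × 58 = 116.
Actual frame index = 116715 − 116 = 116599.

116599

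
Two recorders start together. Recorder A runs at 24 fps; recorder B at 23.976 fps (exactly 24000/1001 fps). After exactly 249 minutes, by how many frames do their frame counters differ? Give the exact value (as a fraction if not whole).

358560/1001 frames

249 min = 14940 s.
A emits 24 × 14940 = 358560 frames; B emits 24000/1001 × 14940 = 358560000/1001.
Difference = 358560/1001 frames (≈ 358.2018); B is behind A.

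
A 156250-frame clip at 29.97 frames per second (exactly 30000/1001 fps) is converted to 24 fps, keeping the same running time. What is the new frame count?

Target frames = source frames × (target rate / source rate) = 156250 × (24)/(30000/1001) = 156250 × 1001/1250 = 125125.

125125 frames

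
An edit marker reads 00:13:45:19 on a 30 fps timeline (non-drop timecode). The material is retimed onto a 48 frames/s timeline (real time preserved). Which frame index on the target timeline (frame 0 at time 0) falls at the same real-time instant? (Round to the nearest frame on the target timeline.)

frame 39630

Source frame index: (0×3600 + 13×60 + 45) × 30 + 19 = 24769.
Real time: 24769 / (30) = 24769/30 s.
Target frame: (24769/30) × (48) = 198152/5 ≈ 39630.400 → 39630.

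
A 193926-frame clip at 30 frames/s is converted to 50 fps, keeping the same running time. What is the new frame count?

Target frames = source frames × (target rate / source rate) = 193926 × (50)/(30) = 193926 × 5/3 = 323210.

323210 frames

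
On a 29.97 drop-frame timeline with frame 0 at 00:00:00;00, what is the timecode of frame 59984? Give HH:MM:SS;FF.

Each 10-minute DF block holds 10 × 60 × 30 − 9 × 2 = 17982 frames. 59984 ÷ 17982 → 3 full blocks, remainder 6038.
Within the partial block the first minute is 1800 frames and each further minute 1798, so 3 further minute boundaries passed. Total skipped labels = 18 × 3 + 2 × 3 = 60.
Non-drop label index = 59984 + 60 = 60044; at 30 labels/s that is 00:33:21:14, i.e. DF 00:33:21;14.

00:33:21;14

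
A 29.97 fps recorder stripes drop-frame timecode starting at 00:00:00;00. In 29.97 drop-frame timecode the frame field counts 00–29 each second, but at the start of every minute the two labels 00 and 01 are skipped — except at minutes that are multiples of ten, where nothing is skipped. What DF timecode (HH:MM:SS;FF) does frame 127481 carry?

Each 10-minute DF block holds 10 × 60 × 30 − 9 × 2 = 17982 frames. 127481 ÷ 17982 → 7 full blocks, remainder 1607.
Within the partial block the first minute is 1800 frames and each further minute 1798, so 0 further minute boundaries passed. Total skipped labels = 18 × 7 + 2 × 0 = 126.
Non-drop label index = 127481 + 126 = 127607; at 30 labels/s that is 01:10:53:17, i.e. DF 01:10:53;17.

01:10:53;17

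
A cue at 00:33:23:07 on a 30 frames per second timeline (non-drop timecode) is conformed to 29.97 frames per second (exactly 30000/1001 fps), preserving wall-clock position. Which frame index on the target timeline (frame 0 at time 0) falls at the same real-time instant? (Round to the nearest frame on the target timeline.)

Source frame index: (0×3600 + 33×60 + 23) × 30 + 7 = 60097.
Real time: 60097 / (30) = 60097/30 s.
Target frame: (60097/30) × (30000/1001) = 60097000/1001 ≈ 60036.963 → 60037.

frame 60037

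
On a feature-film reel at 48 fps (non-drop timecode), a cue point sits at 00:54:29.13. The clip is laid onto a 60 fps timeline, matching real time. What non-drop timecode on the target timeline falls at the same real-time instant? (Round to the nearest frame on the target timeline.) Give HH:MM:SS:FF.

Source frame index: (0×3600 + 54×60 + 29) × 48 + 13 = 156925.
Real time: 156925 / (48) = 156925/48 s.
Target frame: (156925/48) × (60) = 784625/4 ≈ 196156.250 → 196156.
At 60 labels/s: frame 196156 → 00:54:29:16.

00:54:29:16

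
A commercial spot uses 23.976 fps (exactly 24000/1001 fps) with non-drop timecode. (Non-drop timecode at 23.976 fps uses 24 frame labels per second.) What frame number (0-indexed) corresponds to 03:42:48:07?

Total seconds to the label: (3 × 3600 + 42 × 60 + 48) = 13368.
Frame index = 13368 × 24 + 7 = 320839.

320839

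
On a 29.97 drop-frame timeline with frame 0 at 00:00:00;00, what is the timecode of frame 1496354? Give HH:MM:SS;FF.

13:52:08;12

Ten DF minutes hold 17982 frames, so frame 1496354 lies in block 83 (frames 1492506–1510487) with 3848 frames into that block.
The block's first minute is 1800 frames and the rest 1798 each; 3848 frames reaches minute 2, so 83 × 18 + 2 × 2 = 1498 labels have been skipped so far.
Adding those back, label number 1496354 + 1498 = 1497852 at 30 labels/s is 49928 s + 12 f = 13 h 52 min 8 s frame 12, i.e. 13:52:08;12.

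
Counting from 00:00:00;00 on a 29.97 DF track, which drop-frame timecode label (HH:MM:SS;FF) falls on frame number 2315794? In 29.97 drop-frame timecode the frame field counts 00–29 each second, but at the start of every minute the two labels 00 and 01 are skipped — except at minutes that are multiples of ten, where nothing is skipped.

21:27:50;12

Each 10-minute DF block holds 10 × 60 × 30 − 9 × 2 = 17982 frames. 2315794 ÷ 17982 → 128 full blocks, remainder 14098.
Within the partial block the first minute is 1800 frames and each further minute 1798, so 7 further minute boundaries passed. Total skipped labels = 18 × 128 + 2 × 7 = 2318.
Non-drop label index = 2315794 + 2318 = 2318112; at 30 labels/s that is 21:27:50:12, i.e. DF 21:27:50;12.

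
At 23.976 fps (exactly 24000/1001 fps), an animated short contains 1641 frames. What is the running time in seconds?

Running time = 1641 / (24000/1001) = 68.443375 s.

68.443375 seconds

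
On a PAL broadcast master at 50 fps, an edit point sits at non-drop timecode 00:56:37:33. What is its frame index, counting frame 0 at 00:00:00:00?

169883

Total seconds to the label: (0 × 3600 + 56 × 60 + 37) = 3397.
Frame index = 3397 × 50 + 33 = 169883.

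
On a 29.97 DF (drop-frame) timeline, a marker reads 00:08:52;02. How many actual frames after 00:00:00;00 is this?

15946

As if non-drop at 30 labels/s: (0 × 3600 + 8 × 60 + 52) × 30 + 2 = 15962.
Minute boundaries passed: 8; those not divisible by 10: 8 − 0 = 8; dropped labels = 2 × 8 = 16.
Actual frame index = 15962 − 16 = 15946.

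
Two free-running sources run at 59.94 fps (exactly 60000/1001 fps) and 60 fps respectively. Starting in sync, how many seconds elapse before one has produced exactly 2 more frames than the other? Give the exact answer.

The gap grows by |60 − 60000/1001| = 60/1001 frames per second.
Time for a 2-frame gap: 2 ÷ (60/1001) = 1001/30 s.

1001/30 seconds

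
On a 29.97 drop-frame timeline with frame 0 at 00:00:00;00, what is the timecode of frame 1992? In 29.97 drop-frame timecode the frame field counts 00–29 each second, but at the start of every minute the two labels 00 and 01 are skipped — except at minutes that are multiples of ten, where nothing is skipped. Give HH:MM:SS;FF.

Ten DF minutes hold 17982 frames, so frame 1992 lies in block 0 (frames 0–17981) with 1992 frames into that block.
The block's first minute is 1800 frames and the rest 1798 each; 1992 frames reaches minute 1, so 0 × 18 + 1 × 2 = 2 labels have been skipped so far.
Adding those back, label number 1992 + 2 = 1994 at 30 labels/s is 66 s + 14 f = 0 h 1 min 6 s frame 14, i.e. 00:01:06;14.

00:01:06;14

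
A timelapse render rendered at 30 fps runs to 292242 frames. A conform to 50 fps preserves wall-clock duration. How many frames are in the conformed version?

Frames at target rate = 292242 × (50) / (30) = 487070.

487070 frames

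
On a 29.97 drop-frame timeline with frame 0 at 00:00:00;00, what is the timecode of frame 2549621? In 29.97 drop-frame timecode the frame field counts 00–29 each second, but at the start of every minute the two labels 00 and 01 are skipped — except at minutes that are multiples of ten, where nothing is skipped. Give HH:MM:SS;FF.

Each 10-minute DF block holds 10 × 60 × 30 − 9 × 2 = 17982 frames. 2549621 ÷ 17982 → 141 full blocks, remainder 14159.
Within the partial block the first minute is 1800 frames and each further minute 1798, so 7 further minute boundaries passed. Total skipped labels = 18 × 141 + 2 × 7 = 2552.
Non-drop label index = 2549621 + 2552 = 2552173; at 30 labels/s that is 23:37:52:13, i.e. DF 23:37:52;13.

23:37:52;13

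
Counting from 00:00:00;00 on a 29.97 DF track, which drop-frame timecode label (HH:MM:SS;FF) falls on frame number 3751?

00:02:05;05

Each 10-minute DF block holds 10 × 60 × 30 − 9 × 2 = 17982 frames. 3751 ÷ 17982 → 0 full blocks, remainder 3751.
Within the partial block the first minute is 1800 frames and each further minute 1798, so 2 further minute boundaries passed. Total skipped labels = 18 × 0 + 2 × 2 = 4.
Non-drop label index = 3751 + 4 = 3755; at 30 labels/s that is 00:02:05:05, i.e. DF 00:02:05;05.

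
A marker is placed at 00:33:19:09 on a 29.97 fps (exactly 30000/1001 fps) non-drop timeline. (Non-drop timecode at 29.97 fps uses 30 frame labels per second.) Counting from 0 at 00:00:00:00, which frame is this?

59979

Total seconds to the label: (0 × 3600 + 33 × 60 + 19) = 1999.
Frame index = 1999 × 30 + 9 = 59979.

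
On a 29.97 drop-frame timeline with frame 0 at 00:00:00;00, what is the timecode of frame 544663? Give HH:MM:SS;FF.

Each 10-minute DF block holds 10 × 60 × 30 − 9 × 2 = 17982 frames. 544663 ÷ 17982 → 30 full blocks, remainder 5203.
Within the partial block the first minute is 1800 frames and each further minute 1798, so 2 further minute boundaries passed. Total skipped labels = 18 × 30 + 2 × 2 = 544.
Non-drop label index = 544663 + 544 = 545207; at 30 labels/s that is 05:02:53:17, i.e. DF 05:02:53;17.

05:02:53;17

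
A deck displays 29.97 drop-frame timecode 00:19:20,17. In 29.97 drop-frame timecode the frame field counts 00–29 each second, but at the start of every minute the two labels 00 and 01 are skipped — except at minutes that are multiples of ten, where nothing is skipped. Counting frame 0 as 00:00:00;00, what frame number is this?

34781

Complete 10-minute blocks: 1, each 17982 frames → 17982.
Remaining 9 whole minutes in the current block: 1800 + 8 × 1798 = 16184 frames.
Within the current minute: 20 × 30 + 17 − 2 = 615 (labels ;00/;01 skipped at this minute). Total = 17982 + 16184 + 615 = 34781.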